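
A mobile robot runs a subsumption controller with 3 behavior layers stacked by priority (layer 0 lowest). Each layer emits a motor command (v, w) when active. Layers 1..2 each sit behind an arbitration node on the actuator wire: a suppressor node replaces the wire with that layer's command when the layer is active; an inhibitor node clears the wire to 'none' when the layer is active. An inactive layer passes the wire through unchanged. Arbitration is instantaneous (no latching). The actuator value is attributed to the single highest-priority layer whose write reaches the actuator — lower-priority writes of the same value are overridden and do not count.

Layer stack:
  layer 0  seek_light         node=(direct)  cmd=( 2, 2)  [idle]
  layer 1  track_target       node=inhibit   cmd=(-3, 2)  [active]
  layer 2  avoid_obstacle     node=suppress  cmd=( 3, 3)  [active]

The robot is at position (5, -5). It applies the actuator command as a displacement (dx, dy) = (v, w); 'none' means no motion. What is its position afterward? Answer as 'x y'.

[0] seek_light off; wire := none
[1] track_target on (inhibit); wire := none
[2] avoid_obstacle on (suppress); wire := (3, 3)
output (3, 3)
position: (5, -5) + (3, 3) = (8, -2)

8 -2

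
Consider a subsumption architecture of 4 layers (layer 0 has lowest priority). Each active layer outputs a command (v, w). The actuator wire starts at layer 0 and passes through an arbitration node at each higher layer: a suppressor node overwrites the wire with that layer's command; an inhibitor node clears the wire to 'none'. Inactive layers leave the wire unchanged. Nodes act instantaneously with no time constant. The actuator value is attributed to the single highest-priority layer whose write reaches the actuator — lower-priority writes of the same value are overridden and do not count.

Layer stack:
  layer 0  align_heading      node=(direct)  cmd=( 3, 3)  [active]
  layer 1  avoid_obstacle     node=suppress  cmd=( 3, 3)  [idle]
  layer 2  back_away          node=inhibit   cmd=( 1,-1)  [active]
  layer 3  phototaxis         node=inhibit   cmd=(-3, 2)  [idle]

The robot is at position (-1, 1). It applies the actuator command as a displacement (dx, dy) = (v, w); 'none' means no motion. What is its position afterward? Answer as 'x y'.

-1 1

[0] align_heading on; wire := (3, 3)
[1] avoid_obstacle off; pass (3, 3)
[2] back_away on (inhibit); wire := none
[3] phototaxis off; pass none
output none
position: (-1, 1) + none = (-1, 1)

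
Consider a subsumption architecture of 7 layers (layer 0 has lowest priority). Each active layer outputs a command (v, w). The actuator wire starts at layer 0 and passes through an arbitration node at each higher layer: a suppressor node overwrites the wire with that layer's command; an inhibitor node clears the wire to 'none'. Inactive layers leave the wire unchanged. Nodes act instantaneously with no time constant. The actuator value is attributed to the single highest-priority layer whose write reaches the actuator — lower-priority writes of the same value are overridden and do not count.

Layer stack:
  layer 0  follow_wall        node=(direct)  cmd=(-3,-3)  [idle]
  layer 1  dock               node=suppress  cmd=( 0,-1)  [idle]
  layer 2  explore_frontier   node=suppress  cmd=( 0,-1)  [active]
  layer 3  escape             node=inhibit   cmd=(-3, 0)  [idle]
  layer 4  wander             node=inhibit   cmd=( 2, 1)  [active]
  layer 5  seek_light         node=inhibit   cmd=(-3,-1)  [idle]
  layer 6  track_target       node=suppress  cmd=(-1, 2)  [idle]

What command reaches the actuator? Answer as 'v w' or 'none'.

none

layer 0 (follow_wall) idle — none
layer 1 (dock) idle — unchanged: none
layer 2 (explore_frontier) active — suppresses: (0, -1)
layer 3 (escape) idle — unchanged: (0, -1)
layer 4 (wander) active — inhibits: none
layer 5 (seek_light) idle — unchanged: none
layer 6 (track_target) idle — unchanged: none
→ actuator none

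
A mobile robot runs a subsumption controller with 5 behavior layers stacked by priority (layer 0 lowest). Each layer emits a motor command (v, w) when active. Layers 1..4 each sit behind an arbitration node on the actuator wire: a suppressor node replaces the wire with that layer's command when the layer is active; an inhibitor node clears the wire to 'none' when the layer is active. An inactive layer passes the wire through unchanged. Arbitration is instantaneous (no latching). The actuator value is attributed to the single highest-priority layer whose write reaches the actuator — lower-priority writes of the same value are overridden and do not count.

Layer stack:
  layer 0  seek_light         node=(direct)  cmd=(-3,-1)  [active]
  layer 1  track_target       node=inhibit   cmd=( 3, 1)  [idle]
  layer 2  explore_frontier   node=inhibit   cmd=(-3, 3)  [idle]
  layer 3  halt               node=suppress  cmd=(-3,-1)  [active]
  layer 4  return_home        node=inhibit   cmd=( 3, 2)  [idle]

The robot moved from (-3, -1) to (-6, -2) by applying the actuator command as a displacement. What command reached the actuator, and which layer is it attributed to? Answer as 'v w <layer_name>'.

-3 -1 halt

displacement = (-6, -2) − (-3, -1) = (-3, -1)
layer 0 (seek_light) active — direct: (-3, -1)
layer 1 (track_target) idle — unchanged: (-3, -1)
layer 2 (explore_frontier) idle — unchanged: (-3, -1)
layer 3 (halt) active — suppresses: (-3, -1)
layer 4 (return_home) idle — unchanged: (-3, -1)
→ actuator (-3, -1) — from layer 3 (halt)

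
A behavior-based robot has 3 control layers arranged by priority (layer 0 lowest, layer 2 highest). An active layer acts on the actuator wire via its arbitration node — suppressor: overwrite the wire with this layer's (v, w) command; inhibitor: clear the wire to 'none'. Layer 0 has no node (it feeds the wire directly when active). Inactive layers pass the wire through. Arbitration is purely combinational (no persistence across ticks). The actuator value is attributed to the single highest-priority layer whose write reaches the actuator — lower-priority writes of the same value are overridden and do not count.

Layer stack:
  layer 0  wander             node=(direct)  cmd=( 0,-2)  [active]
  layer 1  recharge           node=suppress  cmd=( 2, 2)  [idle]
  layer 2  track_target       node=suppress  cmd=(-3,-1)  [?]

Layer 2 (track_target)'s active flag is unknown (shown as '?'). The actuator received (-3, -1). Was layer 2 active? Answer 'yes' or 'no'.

If layer 2 is active=yes:
  actuator would be (-3, -1)
If layer 2 is active=no:
  actuator would be (0, -2)
Observed (-3, -1), so layer 2 was active.

yes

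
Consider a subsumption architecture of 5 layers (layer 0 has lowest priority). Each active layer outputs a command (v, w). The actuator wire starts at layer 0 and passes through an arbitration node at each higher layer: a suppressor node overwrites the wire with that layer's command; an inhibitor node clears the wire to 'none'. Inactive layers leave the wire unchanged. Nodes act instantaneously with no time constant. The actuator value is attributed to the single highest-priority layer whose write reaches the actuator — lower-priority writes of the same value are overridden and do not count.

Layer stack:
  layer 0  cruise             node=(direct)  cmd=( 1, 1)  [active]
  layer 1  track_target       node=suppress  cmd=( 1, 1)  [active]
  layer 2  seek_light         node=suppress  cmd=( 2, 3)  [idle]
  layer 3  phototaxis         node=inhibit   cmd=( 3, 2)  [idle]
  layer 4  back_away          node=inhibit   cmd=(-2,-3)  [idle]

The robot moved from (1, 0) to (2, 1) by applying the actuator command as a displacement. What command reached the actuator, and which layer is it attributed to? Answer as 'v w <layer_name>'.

1 1 track_target

displacement = (2, 1) − (1, 0) = (1, 1)
L0 cruise: active, feeds wire = (1, 1)
L1 track_target: active, suppressor → wire = (1, 1)
L2 seek_light: idle → wire stays (1, 1)
L3 phototaxis: idle → wire stays (1, 1)
L4 back_away: idle → wire stays (1, 1)
actuator = (1, 1) — from layer 1 (track_target)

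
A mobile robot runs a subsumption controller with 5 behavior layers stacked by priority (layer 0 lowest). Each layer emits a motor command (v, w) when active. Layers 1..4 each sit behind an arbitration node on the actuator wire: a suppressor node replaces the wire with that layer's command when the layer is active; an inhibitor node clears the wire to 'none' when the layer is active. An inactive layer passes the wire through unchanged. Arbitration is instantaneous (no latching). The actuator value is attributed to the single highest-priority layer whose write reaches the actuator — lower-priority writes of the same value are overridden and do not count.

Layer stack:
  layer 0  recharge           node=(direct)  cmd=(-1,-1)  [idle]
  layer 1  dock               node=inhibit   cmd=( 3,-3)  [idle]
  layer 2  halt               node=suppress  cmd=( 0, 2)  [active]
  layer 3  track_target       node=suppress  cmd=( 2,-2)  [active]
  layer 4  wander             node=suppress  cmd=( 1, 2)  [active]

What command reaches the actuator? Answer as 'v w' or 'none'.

1 2

layer 0 (recharge) idle — none
layer 1 (dock) idle — unchanged: none
layer 2 (halt) active — suppresses: (0, 2)
layer 3 (track_target) active — suppresses: (2, -2)
layer 4 (wander) active — suppresses: (1, 2)
→ actuator (1, 2)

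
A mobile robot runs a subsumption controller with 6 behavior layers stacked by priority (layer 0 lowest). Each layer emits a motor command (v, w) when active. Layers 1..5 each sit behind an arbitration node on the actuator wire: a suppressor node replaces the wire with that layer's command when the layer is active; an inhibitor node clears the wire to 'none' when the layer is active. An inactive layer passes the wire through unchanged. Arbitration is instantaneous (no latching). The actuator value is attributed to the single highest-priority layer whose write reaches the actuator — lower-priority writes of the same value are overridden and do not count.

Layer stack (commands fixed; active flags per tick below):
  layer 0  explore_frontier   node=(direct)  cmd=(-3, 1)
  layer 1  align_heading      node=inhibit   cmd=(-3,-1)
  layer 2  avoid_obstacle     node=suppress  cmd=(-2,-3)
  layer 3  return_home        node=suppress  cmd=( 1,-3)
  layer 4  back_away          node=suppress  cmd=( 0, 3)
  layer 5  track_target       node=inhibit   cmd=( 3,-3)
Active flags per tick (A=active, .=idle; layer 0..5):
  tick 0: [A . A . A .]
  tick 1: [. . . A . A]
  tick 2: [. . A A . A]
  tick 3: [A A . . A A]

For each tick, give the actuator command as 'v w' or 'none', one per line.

tick 0:
  [0] explore_frontier on; wire := (-3, 1)
  [1] align_heading off; pass (-3, 1)
  [2] avoid_obstacle on (suppress); wire := (-2, -3)
  [3] return_home off; pass (-2, -3)
  [4] back_away on (suppress); wire := (0, 3)
  [5] track_target off; pass (0, 3)
  output (0, 3)
tick 1:
  [0] explore_frontier off; wire := none
  [1] align_heading off; pass none
  [2] avoid_obstacle off; pass none
  [3] return_home on (suppress); wire := (1, -3)
  [4] back_away off; pass (1, -3)
  [5] track_target on (inhibit); wire := none
  output none
tick 2:
  [0] explore_frontier off; wire := none
  [1] align_heading off; pass none
  [2] avoid_obstacle on (suppress); wire := (-2, -3)
  [3] return_home on (suppress); wire := (1, -3)
  [4] back_away off; pass (1, -3)
  [5] track_target on (inhibit); wire := none
  output none
tick 3:
  [0] explore_frontier on; wire := (-3, 1)
  [1] align_heading on (inhibit); wire := none
  [2] avoid_obstacle off; pass none
  [3] return_home off; pass none
  [4] back_away on (suppress); wire := (0, 3)
  [5] track_target on (inhibit); wire := none
  output none

0 3
none
none
none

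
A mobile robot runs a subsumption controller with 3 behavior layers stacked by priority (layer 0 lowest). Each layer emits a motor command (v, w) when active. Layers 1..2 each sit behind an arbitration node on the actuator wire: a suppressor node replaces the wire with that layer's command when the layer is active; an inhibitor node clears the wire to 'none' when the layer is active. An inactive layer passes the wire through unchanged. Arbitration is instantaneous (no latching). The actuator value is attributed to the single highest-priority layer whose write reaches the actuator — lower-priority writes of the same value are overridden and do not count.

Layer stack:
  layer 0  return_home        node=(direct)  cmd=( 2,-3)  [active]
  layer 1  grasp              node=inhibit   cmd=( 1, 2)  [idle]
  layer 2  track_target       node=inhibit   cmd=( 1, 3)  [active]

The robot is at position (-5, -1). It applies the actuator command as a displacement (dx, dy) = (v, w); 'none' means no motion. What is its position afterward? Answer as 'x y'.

-5 -1

layer 0 (return_home) active — direct: (2, -3)
layer 1 (grasp) idle — unchanged: (2, -3)
layer 2 (track_target) active — inhibits: none
→ actuator none
position: (-5, -1) + none = (-5, -1)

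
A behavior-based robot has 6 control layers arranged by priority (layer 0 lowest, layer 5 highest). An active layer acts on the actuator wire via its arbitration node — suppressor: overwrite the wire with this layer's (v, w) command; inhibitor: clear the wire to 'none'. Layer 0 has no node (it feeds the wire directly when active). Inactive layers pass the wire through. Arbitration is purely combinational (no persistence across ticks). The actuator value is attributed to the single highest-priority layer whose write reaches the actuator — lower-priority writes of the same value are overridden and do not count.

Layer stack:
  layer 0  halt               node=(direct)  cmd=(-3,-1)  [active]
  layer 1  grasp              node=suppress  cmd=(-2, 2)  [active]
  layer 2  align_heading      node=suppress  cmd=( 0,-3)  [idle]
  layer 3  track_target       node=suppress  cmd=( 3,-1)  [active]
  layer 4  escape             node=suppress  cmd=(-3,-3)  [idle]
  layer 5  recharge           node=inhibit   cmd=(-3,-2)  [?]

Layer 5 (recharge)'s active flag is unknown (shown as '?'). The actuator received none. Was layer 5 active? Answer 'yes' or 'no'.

yes

If layer 5 is active=yes:
  actuator would be none
If layer 5 is active=no:
  actuator would be (3, -1)
Observed none, so layer 5 was active.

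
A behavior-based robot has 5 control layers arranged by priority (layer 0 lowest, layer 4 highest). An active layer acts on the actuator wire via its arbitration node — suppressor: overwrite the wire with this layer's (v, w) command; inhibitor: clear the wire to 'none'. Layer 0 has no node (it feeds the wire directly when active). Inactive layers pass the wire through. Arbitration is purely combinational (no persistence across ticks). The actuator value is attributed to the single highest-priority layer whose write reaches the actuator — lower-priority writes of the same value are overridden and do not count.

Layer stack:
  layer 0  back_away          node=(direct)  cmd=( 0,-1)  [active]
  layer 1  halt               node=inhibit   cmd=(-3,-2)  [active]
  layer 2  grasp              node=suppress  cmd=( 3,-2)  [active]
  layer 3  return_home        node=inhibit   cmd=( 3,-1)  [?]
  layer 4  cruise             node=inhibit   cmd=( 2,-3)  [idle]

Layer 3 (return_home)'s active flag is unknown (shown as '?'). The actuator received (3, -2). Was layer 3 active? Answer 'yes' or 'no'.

If layer 3 is active=yes:
  actuator would be none
If layer 3 is active=no:
  actuator would be (3, -2)
Observed (3, -2), so layer 3 was idle.

no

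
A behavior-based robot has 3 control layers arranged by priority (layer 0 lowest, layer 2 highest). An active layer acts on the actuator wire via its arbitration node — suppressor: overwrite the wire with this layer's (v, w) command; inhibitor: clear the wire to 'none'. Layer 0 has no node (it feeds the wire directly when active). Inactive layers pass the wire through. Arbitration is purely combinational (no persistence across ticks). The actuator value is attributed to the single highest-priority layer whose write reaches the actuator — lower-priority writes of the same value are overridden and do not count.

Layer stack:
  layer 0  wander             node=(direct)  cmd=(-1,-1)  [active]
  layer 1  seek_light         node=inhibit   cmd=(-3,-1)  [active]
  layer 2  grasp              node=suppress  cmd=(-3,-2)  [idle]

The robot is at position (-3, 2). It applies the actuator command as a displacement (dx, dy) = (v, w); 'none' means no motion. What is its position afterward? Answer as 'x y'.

-3 2

[0] wander on; wire := (-1, -1)
[1] seek_light on (inhibit); wire := none
[2] grasp off; pass none
output none
position: (-3, 2) + none = (-3, 2)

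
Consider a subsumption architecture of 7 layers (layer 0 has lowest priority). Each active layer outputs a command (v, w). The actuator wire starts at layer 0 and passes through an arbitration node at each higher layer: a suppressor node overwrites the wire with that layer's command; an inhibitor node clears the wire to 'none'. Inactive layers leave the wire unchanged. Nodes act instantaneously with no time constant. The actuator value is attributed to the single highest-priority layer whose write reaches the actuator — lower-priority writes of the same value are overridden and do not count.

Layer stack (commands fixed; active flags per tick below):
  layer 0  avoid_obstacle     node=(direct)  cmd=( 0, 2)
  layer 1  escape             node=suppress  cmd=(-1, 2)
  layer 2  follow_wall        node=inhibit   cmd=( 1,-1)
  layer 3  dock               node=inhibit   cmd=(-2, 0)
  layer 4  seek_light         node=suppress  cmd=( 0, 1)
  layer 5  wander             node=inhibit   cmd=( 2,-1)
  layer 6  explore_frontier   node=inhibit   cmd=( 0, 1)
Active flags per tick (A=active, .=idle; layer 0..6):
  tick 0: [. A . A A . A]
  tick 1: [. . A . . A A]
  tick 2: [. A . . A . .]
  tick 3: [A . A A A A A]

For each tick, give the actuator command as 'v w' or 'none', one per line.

none
none
0 1
none

tick 0:
  [0] avoid_obstacle off; wire := none
  [1] escape on (suppress); wire := (-1, 2)
  [2] follow_wall off; pass (-1, 2)
  [3] dock on (inhibit); wire := none
  [4] seek_light on (suppress); wire := (0, 1)
  [5] wander off; pass (0, 1)
  [6] explore_frontier on (inhibit); wire := none
  output none
tick 1:
  [0] avoid_obstacle off; wire := none
  [1] escape off; pass none
  [2] follow_wall on (inhibit); wire := none
  [3] dock off; pass none
  [4] seek_light off; pass none
  [5] wander on (inhibit); wire := none
  [6] explore_frontier on (inhibit); wire := none
  output none
tick 2:
  [0] avoid_obstacle off; wire := none
  [1] escape on (suppress); wire := (-1, 2)
  [2] follow_wall off; pass (-1, 2)
  [3] dock off; pass (-1, 2)
  [4] seek_light on (suppress); wire := (0, 1)
  [5] wander off; pass (0, 1)
  [6] explore_frontier off; pass (0, 1)
  output (0, 1)
tick 3:
  [0] avoid_obstacle on; wire := (0, 2)
  [1] escape off; pass (0, 2)
  [2] follow_wall on (inhibit); wire := none
  [3] dock on (inhibit); wire := none
  [4] seek_light on (suppress); wire := (0, 1)
  [5] wander on (inhibit); wire := none
  [6] explore_frontier on (inhibit); wire := none
  output none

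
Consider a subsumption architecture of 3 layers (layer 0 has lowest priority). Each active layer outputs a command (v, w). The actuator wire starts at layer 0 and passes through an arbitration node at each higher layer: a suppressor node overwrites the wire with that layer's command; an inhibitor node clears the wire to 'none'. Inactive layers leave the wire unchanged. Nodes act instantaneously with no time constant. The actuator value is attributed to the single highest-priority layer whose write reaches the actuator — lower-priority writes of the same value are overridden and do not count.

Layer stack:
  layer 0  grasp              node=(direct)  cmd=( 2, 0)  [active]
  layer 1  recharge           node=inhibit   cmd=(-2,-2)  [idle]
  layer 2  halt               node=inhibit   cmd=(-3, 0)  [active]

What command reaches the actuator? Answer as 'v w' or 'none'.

L0 grasp: active, feeds wire = (2, 0)
L1 recharge: idle → wire stays (2, 0)
L2 halt: active, inhibitor → wire = none
actuator = none

none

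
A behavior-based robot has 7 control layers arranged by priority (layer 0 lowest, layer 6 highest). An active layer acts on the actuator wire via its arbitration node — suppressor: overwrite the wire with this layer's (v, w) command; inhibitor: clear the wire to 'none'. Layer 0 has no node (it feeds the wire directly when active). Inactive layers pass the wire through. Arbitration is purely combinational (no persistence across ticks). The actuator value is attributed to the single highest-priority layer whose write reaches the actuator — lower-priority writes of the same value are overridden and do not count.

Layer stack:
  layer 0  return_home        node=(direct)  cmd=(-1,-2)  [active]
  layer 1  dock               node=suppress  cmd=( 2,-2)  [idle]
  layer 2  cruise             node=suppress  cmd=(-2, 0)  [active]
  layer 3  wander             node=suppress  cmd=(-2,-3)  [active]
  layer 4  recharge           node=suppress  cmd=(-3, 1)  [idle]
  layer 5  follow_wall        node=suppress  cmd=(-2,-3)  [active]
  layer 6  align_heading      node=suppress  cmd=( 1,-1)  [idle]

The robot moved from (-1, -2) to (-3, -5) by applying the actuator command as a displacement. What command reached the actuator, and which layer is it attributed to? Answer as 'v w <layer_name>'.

displacement = (-3, -5) − (-1, -2) = (-2, -3)
layer 0 (return_home) active — direct: (-1, -2)
layer 1 (dock) idle — unchanged: (-1, -2)
layer 2 (cruise) active — suppresses: (-2, 0)
layer 3 (wander) active — suppresses: (-2, -3)
layer 4 (recharge) idle — unchanged: (-2, -3)
layer 5 (follow_wall) active — suppresses: (-2, -3)
layer 6 (align_heading) idle — unchanged: (-2, -3)
→ actuator (-2, -3) — from layer 5 (follow_wall)

-2 -3 follow_wall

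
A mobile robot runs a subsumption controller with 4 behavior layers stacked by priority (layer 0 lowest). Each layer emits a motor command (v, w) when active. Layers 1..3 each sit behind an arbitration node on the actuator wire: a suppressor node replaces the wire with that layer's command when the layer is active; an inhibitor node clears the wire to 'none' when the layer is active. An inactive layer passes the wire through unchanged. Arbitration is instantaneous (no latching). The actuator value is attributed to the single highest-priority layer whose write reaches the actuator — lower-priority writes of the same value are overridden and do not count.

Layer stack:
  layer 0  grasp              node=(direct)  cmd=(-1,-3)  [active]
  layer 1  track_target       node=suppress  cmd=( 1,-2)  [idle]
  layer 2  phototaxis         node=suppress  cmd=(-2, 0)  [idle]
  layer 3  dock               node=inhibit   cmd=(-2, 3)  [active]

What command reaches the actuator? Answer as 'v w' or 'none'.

none

layer 0 (grasp) active — direct: (-1, -3)
layer 1 (track_target) idle — unchanged: (-1, -3)
layer 2 (phototaxis) idle — unchanged: (-1, -3)
layer 3 (dock) active — inhibits: none
→ actuator none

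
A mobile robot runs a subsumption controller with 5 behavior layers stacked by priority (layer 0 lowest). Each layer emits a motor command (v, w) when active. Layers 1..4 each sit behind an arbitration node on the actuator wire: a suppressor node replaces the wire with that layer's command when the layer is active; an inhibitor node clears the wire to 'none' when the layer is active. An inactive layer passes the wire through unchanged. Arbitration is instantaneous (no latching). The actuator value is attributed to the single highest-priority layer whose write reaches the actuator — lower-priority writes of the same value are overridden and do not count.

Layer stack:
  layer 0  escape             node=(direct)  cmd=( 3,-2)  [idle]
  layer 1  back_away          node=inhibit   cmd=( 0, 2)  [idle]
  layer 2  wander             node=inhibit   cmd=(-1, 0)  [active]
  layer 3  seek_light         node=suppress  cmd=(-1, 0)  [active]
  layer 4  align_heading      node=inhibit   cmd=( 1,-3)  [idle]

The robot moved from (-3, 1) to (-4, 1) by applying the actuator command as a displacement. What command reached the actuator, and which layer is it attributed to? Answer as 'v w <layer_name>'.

-1 0 seek_light

displacement = (-4, 1) − (-3, 1) = (-1, 0)
L0 escape: idle → wire = none
L1 back_away: idle → wire stays none
L2 wander: active, inhibitor → wire = none
L3 seek_light: active, suppressor → wire = (-1, 0)
L4 align_heading: idle → wire stays (-1, 0)
actuator = (-1, 0) — from layer 3 (seek_light)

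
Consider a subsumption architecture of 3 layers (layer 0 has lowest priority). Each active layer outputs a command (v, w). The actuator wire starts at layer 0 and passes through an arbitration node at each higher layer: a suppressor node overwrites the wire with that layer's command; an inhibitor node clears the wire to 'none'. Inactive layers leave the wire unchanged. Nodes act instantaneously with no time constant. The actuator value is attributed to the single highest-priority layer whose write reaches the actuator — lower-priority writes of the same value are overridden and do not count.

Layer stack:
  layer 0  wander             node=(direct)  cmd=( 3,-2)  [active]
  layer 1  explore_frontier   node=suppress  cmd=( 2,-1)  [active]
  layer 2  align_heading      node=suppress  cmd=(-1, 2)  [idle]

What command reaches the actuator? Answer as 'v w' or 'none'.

layer 0 (wander) active — direct: (3, -2)
layer 1 (explore_frontier) active — suppresses: (2, -1)
layer 2 (align_heading) idle — unchanged: (2, -1)
→ actuator (2, -1)

2 -1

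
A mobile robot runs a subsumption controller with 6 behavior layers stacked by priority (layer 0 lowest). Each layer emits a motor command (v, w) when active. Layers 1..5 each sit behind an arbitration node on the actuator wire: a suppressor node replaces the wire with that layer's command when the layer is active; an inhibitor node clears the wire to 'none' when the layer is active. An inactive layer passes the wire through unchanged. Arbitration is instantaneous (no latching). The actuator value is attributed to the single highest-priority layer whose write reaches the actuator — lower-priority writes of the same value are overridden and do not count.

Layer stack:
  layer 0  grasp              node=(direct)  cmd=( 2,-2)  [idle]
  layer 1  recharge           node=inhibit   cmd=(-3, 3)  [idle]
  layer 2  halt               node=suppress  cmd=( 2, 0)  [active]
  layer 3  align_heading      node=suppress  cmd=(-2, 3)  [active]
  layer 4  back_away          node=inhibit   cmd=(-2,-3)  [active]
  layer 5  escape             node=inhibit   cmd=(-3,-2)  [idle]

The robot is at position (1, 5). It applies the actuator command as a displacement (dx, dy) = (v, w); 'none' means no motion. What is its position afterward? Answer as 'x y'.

1 5

layer 0 (grasp) idle — none
layer 1 (recharge) idle — unchanged: none
layer 2 (halt) active — suppresses: (2, 0)
layer 3 (align_heading) active — suppresses: (-2, 3)
layer 4 (back_away) active — inhibits: none
layer 5 (escape) idle — unchanged: none
→ actuator none
position: (1, 5) + none = (1, 5)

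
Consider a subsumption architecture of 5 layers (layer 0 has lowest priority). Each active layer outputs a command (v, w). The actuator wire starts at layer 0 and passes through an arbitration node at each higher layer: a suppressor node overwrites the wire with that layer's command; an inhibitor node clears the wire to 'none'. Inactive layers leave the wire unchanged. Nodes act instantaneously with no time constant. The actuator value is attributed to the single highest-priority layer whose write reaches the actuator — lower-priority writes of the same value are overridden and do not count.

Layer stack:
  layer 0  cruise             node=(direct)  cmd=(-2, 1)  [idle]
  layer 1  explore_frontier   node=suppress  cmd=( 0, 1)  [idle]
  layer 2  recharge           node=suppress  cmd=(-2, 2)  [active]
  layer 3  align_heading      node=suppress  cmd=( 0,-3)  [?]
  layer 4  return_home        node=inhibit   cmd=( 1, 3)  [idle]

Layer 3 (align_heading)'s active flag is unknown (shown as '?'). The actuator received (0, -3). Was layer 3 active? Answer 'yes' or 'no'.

yes

If layer 3 is active=yes:
  actuator would be (0, -3)
If layer 3 is active=no:
  actuator would be (-2, 2)
Observed (0, -3), so layer 3 was active.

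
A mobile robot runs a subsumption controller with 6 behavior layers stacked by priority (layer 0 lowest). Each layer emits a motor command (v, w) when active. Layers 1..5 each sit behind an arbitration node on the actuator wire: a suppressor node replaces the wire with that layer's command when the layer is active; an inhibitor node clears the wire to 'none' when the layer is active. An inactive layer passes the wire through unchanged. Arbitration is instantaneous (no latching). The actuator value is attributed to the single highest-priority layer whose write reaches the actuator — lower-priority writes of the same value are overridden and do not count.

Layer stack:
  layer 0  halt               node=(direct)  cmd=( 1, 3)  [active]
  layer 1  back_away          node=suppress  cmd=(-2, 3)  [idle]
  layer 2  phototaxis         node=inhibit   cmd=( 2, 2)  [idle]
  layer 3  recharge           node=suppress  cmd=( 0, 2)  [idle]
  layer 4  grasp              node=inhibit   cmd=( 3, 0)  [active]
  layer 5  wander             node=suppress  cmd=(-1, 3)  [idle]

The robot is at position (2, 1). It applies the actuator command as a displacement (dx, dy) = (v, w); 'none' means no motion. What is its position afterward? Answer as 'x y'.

[0] halt on; wire := (1, 3)
[1] back_away off; pass (1, 3)
[2] phototaxis off; pass (1, 3)
[3] recharge off; pass (1, 3)
[4] grasp on (inhibit); wire := none
[5] wander off; pass none
output none
position: (2, 1) + none = (2, 1)

2 1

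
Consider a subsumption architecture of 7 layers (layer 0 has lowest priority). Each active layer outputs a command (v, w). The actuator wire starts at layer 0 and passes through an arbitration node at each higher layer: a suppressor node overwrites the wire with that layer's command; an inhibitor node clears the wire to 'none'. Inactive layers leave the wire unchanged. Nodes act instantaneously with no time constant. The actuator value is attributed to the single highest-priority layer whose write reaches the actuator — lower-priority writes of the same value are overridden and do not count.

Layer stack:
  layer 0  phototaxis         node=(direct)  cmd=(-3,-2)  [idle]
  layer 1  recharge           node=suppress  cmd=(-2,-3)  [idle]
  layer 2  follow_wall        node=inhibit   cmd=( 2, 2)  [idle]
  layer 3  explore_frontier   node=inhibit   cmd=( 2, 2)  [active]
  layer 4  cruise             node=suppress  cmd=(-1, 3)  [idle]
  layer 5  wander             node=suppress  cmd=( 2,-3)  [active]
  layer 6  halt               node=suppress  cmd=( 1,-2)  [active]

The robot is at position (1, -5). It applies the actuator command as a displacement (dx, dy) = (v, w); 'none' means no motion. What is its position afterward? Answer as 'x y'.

2 -7

[0] phototaxis off; wire := none
[1] recharge off; pass none
[2] follow_wall off; pass none
[3] explore_frontier on (inhibit); wire := none
[4] cruise off; pass none
[5] wander on (suppress); wire := (2, -3)
[6] halt on (suppress); wire := (1, -2)
output (1, -2)
position: (1, -5) + (1, -2) = (2, -7)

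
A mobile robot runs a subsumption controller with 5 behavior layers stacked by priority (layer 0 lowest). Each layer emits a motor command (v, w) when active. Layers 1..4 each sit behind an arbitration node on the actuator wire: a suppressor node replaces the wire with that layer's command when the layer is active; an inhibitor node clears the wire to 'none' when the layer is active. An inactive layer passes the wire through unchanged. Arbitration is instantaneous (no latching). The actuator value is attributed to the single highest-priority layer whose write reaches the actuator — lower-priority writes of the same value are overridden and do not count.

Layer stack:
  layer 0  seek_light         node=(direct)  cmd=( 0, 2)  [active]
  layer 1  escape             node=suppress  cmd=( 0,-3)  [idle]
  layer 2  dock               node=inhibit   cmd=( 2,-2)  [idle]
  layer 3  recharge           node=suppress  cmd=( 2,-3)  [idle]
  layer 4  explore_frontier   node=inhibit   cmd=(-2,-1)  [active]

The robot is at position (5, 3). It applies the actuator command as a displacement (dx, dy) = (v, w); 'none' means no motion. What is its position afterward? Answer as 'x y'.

L0 seek_light: active, feeds wire = (0, 2)
L1 escape: idle → wire stays (0, 2)
L2 dock: idle → wire stays (0, 2)
L3 recharge: idle → wire stays (0, 2)
L4 explore_frontier: active, inhibitor → wire = none
actuator = none
position: (5, 3) + none = (5, 3)

5 3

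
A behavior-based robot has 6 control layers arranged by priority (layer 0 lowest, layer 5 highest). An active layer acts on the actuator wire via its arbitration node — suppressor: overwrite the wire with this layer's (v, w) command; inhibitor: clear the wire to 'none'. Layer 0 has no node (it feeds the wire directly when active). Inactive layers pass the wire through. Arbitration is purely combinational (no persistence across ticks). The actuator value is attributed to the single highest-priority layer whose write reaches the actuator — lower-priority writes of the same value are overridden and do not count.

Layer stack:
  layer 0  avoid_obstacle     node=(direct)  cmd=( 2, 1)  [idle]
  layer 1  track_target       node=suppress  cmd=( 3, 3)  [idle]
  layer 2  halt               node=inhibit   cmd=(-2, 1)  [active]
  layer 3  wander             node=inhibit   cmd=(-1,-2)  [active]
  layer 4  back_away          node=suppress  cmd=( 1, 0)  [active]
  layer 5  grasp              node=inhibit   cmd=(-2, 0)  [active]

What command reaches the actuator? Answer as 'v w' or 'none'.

[0] avoid_obstacle off; wire := none
[1] track_target off; pass none
[2] halt on (inhibit); wire := none
[3] wander on (inhibit); wire := none
[4] back_away on (suppress); wire := (1, 0)
[5] grasp on (inhibit); wire := none
output none

none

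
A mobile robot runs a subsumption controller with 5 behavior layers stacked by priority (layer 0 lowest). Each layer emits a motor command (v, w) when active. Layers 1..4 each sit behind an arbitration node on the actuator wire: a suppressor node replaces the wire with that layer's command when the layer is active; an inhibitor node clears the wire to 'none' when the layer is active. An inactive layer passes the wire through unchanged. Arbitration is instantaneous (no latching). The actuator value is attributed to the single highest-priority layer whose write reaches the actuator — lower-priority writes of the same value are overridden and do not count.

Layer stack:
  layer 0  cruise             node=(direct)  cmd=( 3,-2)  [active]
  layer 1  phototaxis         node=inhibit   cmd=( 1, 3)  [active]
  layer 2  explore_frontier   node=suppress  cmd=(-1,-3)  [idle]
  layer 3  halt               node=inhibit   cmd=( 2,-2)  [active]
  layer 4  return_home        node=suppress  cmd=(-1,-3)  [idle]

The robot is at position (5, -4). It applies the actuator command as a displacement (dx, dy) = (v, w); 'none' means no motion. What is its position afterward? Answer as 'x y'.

L0 cruise: active, feeds wire = (3, -2)
L1 phototaxis: active, inhibitor → wire = none
L2 explore_frontier: idle → wire stays none
L3 halt: active, inhibitor → wire = none
L4 return_home: idle → wire stays none
actuator = none
position: (5, -4) + none = (5, -4)

5 -4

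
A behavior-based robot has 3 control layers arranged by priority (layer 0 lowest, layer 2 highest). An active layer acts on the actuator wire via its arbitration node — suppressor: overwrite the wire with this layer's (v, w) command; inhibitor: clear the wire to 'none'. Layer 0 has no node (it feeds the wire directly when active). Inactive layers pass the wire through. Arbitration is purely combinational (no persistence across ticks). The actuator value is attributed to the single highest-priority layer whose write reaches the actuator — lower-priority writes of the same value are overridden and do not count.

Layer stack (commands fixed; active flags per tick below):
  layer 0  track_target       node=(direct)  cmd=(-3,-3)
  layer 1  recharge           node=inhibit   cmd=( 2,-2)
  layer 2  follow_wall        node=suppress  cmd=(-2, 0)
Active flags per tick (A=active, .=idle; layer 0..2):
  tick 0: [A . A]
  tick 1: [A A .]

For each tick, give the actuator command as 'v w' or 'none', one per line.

-2 0
none

tick 0:
  [0] track_target on; wire := (-3, -3)
  [1] recharge off; pass (-3, -3)
  [2] follow_wall on (suppress); wire := (-2, 0)
  output (-2, 0)
tick 1:
  [0] track_target on; wire := (-3, -3)
  [1] recharge on (inhibit); wire := none
  [2] follow_wall off; pass none
  output none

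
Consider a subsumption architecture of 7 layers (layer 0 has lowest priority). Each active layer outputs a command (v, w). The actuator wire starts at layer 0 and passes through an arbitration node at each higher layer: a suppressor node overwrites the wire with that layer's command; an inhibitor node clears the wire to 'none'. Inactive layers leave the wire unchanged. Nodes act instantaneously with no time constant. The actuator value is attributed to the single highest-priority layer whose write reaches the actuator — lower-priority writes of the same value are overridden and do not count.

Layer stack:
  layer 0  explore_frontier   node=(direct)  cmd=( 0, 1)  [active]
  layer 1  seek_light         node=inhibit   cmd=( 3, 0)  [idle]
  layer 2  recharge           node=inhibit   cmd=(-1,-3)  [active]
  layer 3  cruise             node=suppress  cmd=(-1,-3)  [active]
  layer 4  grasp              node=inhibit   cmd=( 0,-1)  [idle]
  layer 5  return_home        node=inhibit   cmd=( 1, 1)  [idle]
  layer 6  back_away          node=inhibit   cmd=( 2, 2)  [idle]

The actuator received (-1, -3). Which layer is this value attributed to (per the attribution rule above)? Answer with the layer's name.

layer 0 (explore_frontier) active — direct: (0, 1)
layer 1 (seek_light) idle — unchanged: (0, 1)
layer 2 (recharge) active — inhibits: none
layer 3 (cruise) active — suppresses: (-1, -3)
layer 4 (grasp) idle — unchanged: (-1, -3)
layer 5 (return_home) idle — unchanged: (-1, -3)
layer 6 (back_away) idle — unchanged: (-1, -3)
→ actuator (-1, -3)
last writer: layer 3 = cruise

cruise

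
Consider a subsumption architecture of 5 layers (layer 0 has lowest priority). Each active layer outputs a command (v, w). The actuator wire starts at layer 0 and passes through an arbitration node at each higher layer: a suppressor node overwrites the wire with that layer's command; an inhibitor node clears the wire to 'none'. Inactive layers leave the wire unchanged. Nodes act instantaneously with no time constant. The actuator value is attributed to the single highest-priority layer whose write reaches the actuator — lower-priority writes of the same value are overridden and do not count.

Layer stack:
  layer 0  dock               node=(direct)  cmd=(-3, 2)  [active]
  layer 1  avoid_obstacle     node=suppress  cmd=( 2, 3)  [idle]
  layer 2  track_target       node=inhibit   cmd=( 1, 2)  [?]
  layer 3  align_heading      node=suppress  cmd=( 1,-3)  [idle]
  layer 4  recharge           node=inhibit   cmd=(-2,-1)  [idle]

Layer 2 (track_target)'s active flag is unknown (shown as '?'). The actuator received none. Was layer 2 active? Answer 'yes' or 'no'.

yes

If layer 2 is active=yes:
  actuator would be none
If layer 2 is active=no:
  actuator would be (-3, 2)
Observed none, so layer 2 was active.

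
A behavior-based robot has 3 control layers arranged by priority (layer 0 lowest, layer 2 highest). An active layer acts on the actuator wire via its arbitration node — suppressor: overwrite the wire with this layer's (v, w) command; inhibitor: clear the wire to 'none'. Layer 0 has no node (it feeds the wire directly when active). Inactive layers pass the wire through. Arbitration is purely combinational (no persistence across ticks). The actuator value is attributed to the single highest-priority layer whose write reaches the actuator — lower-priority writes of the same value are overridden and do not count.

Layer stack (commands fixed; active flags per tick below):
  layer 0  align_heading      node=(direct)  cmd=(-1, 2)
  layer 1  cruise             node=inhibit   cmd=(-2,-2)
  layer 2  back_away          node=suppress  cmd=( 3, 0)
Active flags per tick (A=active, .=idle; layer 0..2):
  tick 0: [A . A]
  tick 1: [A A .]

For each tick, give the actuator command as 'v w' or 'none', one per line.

3 0
none

tick 0:
  [0] align_heading on; wire := (-1, 2)
  [1] cruise off; pass (-1, 2)
  [2] back_away on (suppress); wire := (3, 0)
  output (3, 0)
tick 1:
  [0] align_heading on; wire := (-1, 2)
  [1] cruise on (inhibit); wire := none
  [2] back_away off; pass none
  output none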